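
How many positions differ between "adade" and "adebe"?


Comparing "adade" and "adebe" position by position:
  Position 0: 'a' vs 'a' => same
  Position 1: 'd' vs 'd' => same
  Position 2: 'a' vs 'e' => DIFFER
  Position 3: 'd' vs 'b' => DIFFER
  Position 4: 'e' vs 'e' => same
Positions that differ: 2

2


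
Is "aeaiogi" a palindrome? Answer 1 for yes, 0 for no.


Input: aeaiogi
Reversed: igoiaea
  Compare pos 0 ('a') with pos 6 ('i'): MISMATCH
  Compare pos 1 ('e') with pos 5 ('g'): MISMATCH
  Compare pos 2 ('a') with pos 4 ('o'): MISMATCH
Result: not a palindrome

0


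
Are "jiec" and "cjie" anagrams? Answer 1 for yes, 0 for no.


Strings: "jiec", "cjie"
Sorted first:  ceij
Sorted second: ceij
Sorted forms match => anagrams

1


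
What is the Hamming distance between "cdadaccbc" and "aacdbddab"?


Comparing "cdadaccbc" and "aacdbddab" position by position:
  Position 0: 'c' vs 'a' => differ
  Position 1: 'd' vs 'a' => differ
  Position 2: 'a' vs 'c' => differ
  Position 3: 'd' vs 'd' => same
  Position 4: 'a' vs 'b' => differ
  Position 5: 'c' vs 'd' => differ
  Position 6: 'c' vs 'd' => differ
  Position 7: 'b' vs 'a' => differ
  Position 8: 'c' vs 'b' => differ
Total differences (Hamming distance): 8

8


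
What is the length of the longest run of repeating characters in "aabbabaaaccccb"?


Input: "aabbabaaaccccb"
Scanning for longest run:
  Position 1 ('a'): continues run of 'a', length=2
  Position 2 ('b'): new char, reset run to 1
  Position 3 ('b'): continues run of 'b', length=2
  Position 4 ('a'): new char, reset run to 1
  Position 5 ('b'): new char, reset run to 1
  Position 6 ('a'): new char, reset run to 1
  Position 7 ('a'): continues run of 'a', length=2
  Position 8 ('a'): continues run of 'a', length=3
  Position 9 ('c'): new char, reset run to 1
  Position 10 ('c'): continues run of 'c', length=2
  Position 11 ('c'): continues run of 'c', length=3
  Position 12 ('c'): continues run of 'c', length=4
  Position 13 ('b'): new char, reset run to 1
Longest run: 'c' with length 4

4


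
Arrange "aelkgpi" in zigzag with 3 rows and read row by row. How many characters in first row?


Zigzag "aelkgpi" into 3 rows:
Placing characters:
  'a' => row 0
  'e' => row 1
  'l' => row 2
  'k' => row 1
  'g' => row 0
  'p' => row 1
  'i' => row 2
Rows:
  Row 0: "ag"
  Row 1: "ekp"
  Row 2: "li"
First row length: 2

2


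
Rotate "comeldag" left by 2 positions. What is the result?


Input: "comeldag", rotate left by 2
First 2 characters: "co"
Remaining characters: "meldag"
Concatenate remaining + first: "meldag" + "co" = "meldagco"

meldagco


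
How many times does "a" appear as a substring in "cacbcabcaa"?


Searching for "a" in "cacbcabcaa"
Scanning each position:
  Position 0: "c" => no
  Position 1: "a" => MATCH
  Position 2: "c" => no
  Position 3: "b" => no
  Position 4: "c" => no
  Position 5: "a" => MATCH
  Position 6: "b" => no
  Position 7: "c" => no
  Position 8: "a" => MATCH
  Position 9: "a" => MATCH
Total occurrences: 4

4


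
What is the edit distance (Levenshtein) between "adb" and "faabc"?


Computing edit distance: "adb" -> "faabc"
DP table:
           f    a    a    b    c
      0    1    2    3    4    5
  a   1    1    1    2    3    4
  d   2    2    2    2    3    4
  b   3    3    3    3    2    3
Edit distance = dp[3][5] = 3

3


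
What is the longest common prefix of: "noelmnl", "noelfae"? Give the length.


Words: noelmnl, noelfae
  Position 0: all 'n' => match
  Position 1: all 'o' => match
  Position 2: all 'e' => match
  Position 3: all 'l' => match
  Position 4: ('m', 'f') => mismatch, stop
LCP = "noel" (length 4)

4


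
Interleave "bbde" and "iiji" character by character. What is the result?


Interleaving "bbde" and "iiji":
  Position 0: 'b' from first, 'i' from second => "bi"
  Position 1: 'b' from first, 'i' from second => "bi"
  Position 2: 'd' from first, 'j' from second => "dj"
  Position 3: 'e' from first, 'i' from second => "ei"
Result: bibidjei

bibidjei


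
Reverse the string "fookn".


Input: fookn
Reading characters right to left:
  Position 4: 'n'
  Position 3: 'k'
  Position 2: 'o'
  Position 1: 'o'
  Position 0: 'f'
Reversed: nkoof

nkoof


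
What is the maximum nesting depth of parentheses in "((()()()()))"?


Input: "((()()()()))"
Tracking depth:
  Position 0 '(': depth becomes 1
  Position 1 '(': depth becomes 2
  Position 2 '(': depth becomes 3
  Position 3 ')': depth becomes 2
  Position 4 '(': depth becomes 3
  Position 5 ')': depth becomes 2
  Position 6 '(': depth becomes 3
  Position 7 ')': depth becomes 2
  Position 8 '(': depth becomes 3
  Position 9 ')': depth becomes 2
  Position 10 ')': depth becomes 1
  Position 11 ')': depth becomes 0
Maximum depth reached: 3

3


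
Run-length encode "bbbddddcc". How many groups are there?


Input: bbbddddcc
Scanning for consecutive runs:
  Group 1: 'b' x 3 (positions 0-2)
  Group 2: 'd' x 4 (positions 3-6)
  Group 3: 'c' x 2 (positions 7-8)
Total groups: 3

3


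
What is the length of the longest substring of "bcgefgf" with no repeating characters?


Input: "bcgefgf"
Sliding window (track last position of each char):
  Position 0 ('b'): window [0,0] length 1 -- new best
  Position 1 ('c'): window [0,1] length 2 -- new best
  Position 2 ('g'): window [0,2] length 3 -- new best
  Position 3 ('e'): window [0,3] length 4 -- new best
  Position 4 ('f'): window [0,4] length 5 -- new best
  Position 5 ('g'): repeat (last at 2), move window start to 3
  Position 5 ('g'): window [3,5] length 3
  Position 6 ('f'): repeat (last at 4), move window start to 5
  Position 6 ('f'): window [5,6] length 2
Longest substring with no repeats: "bcgef" with length 5

5


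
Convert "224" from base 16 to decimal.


Input: "224" in base 16
Positional expansion:
  Digit '2' (value 2) x 16^2 = 512
  Digit '2' (value 2) x 16^1 = 32
  Digit '4' (value 4) x 16^0 = 4
Sum = 548

548


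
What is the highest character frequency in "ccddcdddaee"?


Input: ccddcdddaee
Character counts:
  'a': 1
  'c': 3
  'd': 5
  'e': 2
Maximum frequency: 5

5


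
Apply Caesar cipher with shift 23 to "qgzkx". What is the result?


Caesar cipher: shift "qgzkx" by 23
  'q' (pos 16) + 23 = pos 13 = 'n'
  'g' (pos 6) + 23 = pos 3 = 'd'
  'z' (pos 25) + 23 = pos 22 = 'w'
  'k' (pos 10) + 23 = pos 7 = 'h'
  'x' (pos 23) + 23 = pos 20 = 'u'
Result: ndwhu

ndwhu


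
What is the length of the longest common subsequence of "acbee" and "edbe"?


LCS of "acbee" and "edbe"
DP table:
           e    d    b    e
      0    0    0    0    0
  a   0    0    0    0    0
  c   0    0    0    0    0
  b   0    0    0    1    1
  e   0    1    1    1    2
  e   0    1    1    1    2
LCS length = dp[5][4] = 2

2


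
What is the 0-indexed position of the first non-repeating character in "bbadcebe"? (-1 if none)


Input: bbadcebe
Character frequencies:
  'a': 1
  'b': 3
  'c': 1
  'd': 1
  'e': 2
Scanning left to right for freq == 1:
  Position 0 ('b'): freq=3, skip
  Position 1 ('b'): freq=3, skip
  Position 2 ('a'): unique! => answer = 2

2


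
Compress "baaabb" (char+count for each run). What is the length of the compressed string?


Input: baaabb
Runs:
  'b' x 1 => "b1"
  'a' x 3 => "a3"
  'b' x 2 => "b2"
Compressed: "b1a3b2"
Compressed length: 6

6


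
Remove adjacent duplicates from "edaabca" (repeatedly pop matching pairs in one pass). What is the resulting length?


Input: edaabca
Stack-based adjacent duplicate removal:
  Read 'e': push. Stack: e
  Read 'd': push. Stack: ed
  Read 'a': push. Stack: eda
  Read 'a': matches stack top 'a' => pop. Stack: ed
  Read 'b': push. Stack: edb
  Read 'c': push. Stack: edbc
  Read 'a': push. Stack: edbca
Final stack: "edbca" (length 5)

5


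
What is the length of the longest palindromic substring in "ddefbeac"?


Input: "ddefbeac"
Checking substrings for palindromes:
  [0:2] "dd" (len 2) => palindrome
Longest palindromic substring: "dd" with length 2

2


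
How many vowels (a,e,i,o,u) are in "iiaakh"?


Input: iiaakh
Checking each character:
  'i' at position 0: vowel (running total: 1)
  'i' at position 1: vowel (running total: 2)
  'a' at position 2: vowel (running total: 3)
  'a' at position 3: vowel (running total: 4)
  'k' at position 4: consonant
  'h' at position 5: consonant
Total vowels: 4

4


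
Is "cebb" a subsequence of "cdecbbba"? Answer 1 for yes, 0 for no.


Check if "cebb" is a subsequence of "cdecbbba"
Greedy scan:
  Position 0 ('c'): matches sub[0] = 'c'
  Position 1 ('d'): no match needed
  Position 2 ('e'): matches sub[1] = 'e'
  Position 3 ('c'): no match needed
  Position 4 ('b'): matches sub[2] = 'b'
  Position 5 ('b'): matches sub[3] = 'b'
  Position 6 ('b'): no match needed
  Position 7 ('a'): no match needed
All 4 characters matched => is a subsequence

1


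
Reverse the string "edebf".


Input: edebf
Reading characters right to left:
  Position 4: 'f'
  Position 3: 'b'
  Position 2: 'e'
  Position 1: 'd'
  Position 0: 'e'
Reversed: fbede

fbede


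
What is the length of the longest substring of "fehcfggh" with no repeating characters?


Input: "fehcfggh"
Sliding window (track last position of each char):
  Position 0 ('f'): window [0,0] length 1 -- new best
  Position 1 ('e'): window [0,1] length 2 -- new best
  Position 2 ('h'): window [0,2] length 3 -- new best
  Position 3 ('c'): window [0,3] length 4 -- new best
  Position 4 ('f'): repeat (last at 0), move window start to 1
  Position 4 ('f'): window [1,4] length 4
  Position 5 ('g'): window [1,5] length 5 -- new best
  Position 6 ('g'): repeat (last at 5), move window start to 6
  Position 6 ('g'): window [6,6] length 1
  Position 7 ('h'): window [6,7] length 2
Longest substring with no repeats: "ehcfg" with length 5

5


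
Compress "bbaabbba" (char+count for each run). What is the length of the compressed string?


Input: bbaabbba
Runs:
  'b' x 2 => "b2"
  'a' x 2 => "a2"
  'b' x 3 => "b3"
  'a' x 1 => "a1"
Compressed: "b2a2b3a1"
Compressed length: 8

8


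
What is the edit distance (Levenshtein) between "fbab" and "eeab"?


Computing edit distance: "fbab" -> "eeab"
DP table:
           e    e    a    b
      0    1    2    3    4
  f   1    1    2    3    4
  b   2    2    2    3    3
  a   3    3    3    2    3
  b   4    4    4    3    2
Edit distance = dp[4][4] = 2

2


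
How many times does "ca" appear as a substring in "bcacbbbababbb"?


Searching for "ca" in "bcacbbbababbb"
Scanning each position:
  Position 0: "bc" => no
  Position 1: "ca" => MATCH
  Position 2: "ac" => no
  Position 3: "cb" => no
  Position 4: "bb" => no
  Position 5: "bb" => no
  Position 6: "ba" => no
  Position 7: "ab" => no
  Position 8: "ba" => no
  Position 9: "ab" => no
  Position 10: "bb" => no
  Position 11: "bb" => no
Total occurrences: 1

1


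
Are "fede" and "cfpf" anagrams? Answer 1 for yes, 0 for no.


Strings: "fede", "cfpf"
Sorted first:  deef
Sorted second: cffp
Differ at position 0: 'd' vs 'c' => not anagrams

0


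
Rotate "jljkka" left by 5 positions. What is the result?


Input: "jljkka", rotate left by 5
First 5 characters: "jljkk"
Remaining characters: "a"
Concatenate remaining + first: "a" + "jljkk" = "ajljkk"

ajljkk


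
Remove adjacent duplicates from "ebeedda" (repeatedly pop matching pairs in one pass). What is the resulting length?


Input: ebeedda
Stack-based adjacent duplicate removal:
  Read 'e': push. Stack: e
  Read 'b': push. Stack: eb
  Read 'e': push. Stack: ebe
  Read 'e': matches stack top 'e' => pop. Stack: eb
  Read 'd': push. Stack: ebd
  Read 'd': matches stack top 'd' => pop. Stack: eb
  Read 'a': push. Stack: eba
Final stack: "eba" (length 3)

3


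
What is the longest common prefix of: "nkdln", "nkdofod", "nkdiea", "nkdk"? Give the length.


Words: nkdln, nkdofod, nkdiea, nkdk
  Position 0: all 'n' => match
  Position 1: all 'k' => match
  Position 2: all 'd' => match
  Position 3: ('l', 'o', 'i', 'k') => mismatch, stop
LCP = "nkd" (length 3)

3


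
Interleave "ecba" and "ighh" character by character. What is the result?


Interleaving "ecba" and "ighh":
  Position 0: 'e' from first, 'i' from second => "ei"
  Position 1: 'c' from first, 'g' from second => "cg"
  Position 2: 'b' from first, 'h' from second => "bh"
  Position 3: 'a' from first, 'h' from second => "ah"
Result: eicgbhah

eicgbhah


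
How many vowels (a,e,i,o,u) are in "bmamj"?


Input: bmamj
Checking each character:
  'b' at position 0: consonant
  'm' at position 1: consonant
  'a' at position 2: vowel (running total: 1)
  'm' at position 3: consonant
  'j' at position 4: consonant
Total vowels: 1

1


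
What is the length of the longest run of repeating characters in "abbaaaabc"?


Input: "abbaaaabc"
Scanning for longest run:
  Position 1 ('b'): new char, reset run to 1
  Position 2 ('b'): continues run of 'b', length=2
  Position 3 ('a'): new char, reset run to 1
  Position 4 ('a'): continues run of 'a', length=2
  Position 5 ('a'): continues run of 'a', length=3
  Position 6 ('a'): continues run of 'a', length=4
  Position 7 ('b'): new char, reset run to 1
  Position 8 ('c'): new char, reset run to 1
Longest run: 'a' with length 4

4


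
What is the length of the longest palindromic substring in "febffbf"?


Input: "febffbf"
Checking substrings for palindromes:
  [2:6] "bffb" (len 4) => palindrome
  [4:7] "fbf" (len 3) => palindrome
  [3:5] "ff" (len 2) => palindrome
Longest palindromic substring: "bffb" with length 4

4


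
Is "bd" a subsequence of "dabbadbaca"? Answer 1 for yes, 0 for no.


Check if "bd" is a subsequence of "dabbadbaca"
Greedy scan:
  Position 0 ('d'): no match needed
  Position 1 ('a'): no match needed
  Position 2 ('b'): matches sub[0] = 'b'
  Position 3 ('b'): no match needed
  Position 4 ('a'): no match needed
  Position 5 ('d'): matches sub[1] = 'd'
  Position 6 ('b'): no match needed
  Position 7 ('a'): no match needed
  Position 8 ('c'): no match needed
  Position 9 ('a'): no match needed
All 2 characters matched => is a subsequence

1


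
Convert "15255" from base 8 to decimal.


Input: "15255" in base 8
Positional expansion:
  Digit '1' (value 1) x 8^4 = 4096
  Digit '5' (value 5) x 8^3 = 2560
  Digit '2' (value 2) x 8^2 = 128
  Digit '5' (value 5) x 8^1 = 40
  Digit '5' (value 5) x 8^0 = 5
Sum = 6829

6829


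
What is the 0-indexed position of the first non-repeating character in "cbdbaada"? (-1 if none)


Input: cbdbaada
Character frequencies:
  'a': 3
  'b': 2
  'c': 1
  'd': 2
Scanning left to right for freq == 1:
  Position 0 ('c'): unique! => answer = 0

0


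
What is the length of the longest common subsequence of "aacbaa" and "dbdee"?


LCS of "aacbaa" and "dbdee"
DP table:
           d    b    d    e    e
      0    0    0    0    0    0
  a   0    0    0    0    0    0
  a   0    0    0    0    0    0
  c   0    0    0    0    0    0
  b   0    0    1    1    1    1
  a   0    0    1    1    1    1
  a   0    0    1    1    1    1
LCS length = dp[6][5] = 1

1


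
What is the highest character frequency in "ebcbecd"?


Input: ebcbecd
Character counts:
  'b': 2
  'c': 2
  'd': 1
  'e': 2
Maximum frequency: 2

2


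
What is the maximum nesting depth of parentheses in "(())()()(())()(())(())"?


Input: "(())()()(())()(())(())"
Tracking depth:
  Position 0 '(': depth becomes 1
  Position 1 '(': depth becomes 2
  Position 2 ')': depth becomes 1
  Position 3 ')': depth becomes 0
  Position 4 '(': depth becomes 1
  Position 5 ')': depth becomes 0
  Position 6 '(': depth becomes 1
  Position 7 ')': depth becomes 0
  Position 8 '(': depth becomes 1
  Position 9 '(': depth becomes 2
  Position 10 ')': depth becomes 1
  Position 11 ')': depth becomes 0
  Position 12 '(': depth becomes 1
  Position 13 ')': depth becomes 0
  Position 14 '(': depth becomes 1
  Position 15 '(': depth becomes 2
  Position 16 ')': depth becomes 1
  Position 17 ')': depth becomes 0
  Position 18 '(': depth becomes 1
  Position 19 '(': depth becomes 2
  Position 20 ')': depth becomes 1
  Position 21 ')': depth becomes 0
Maximum depth reached: 2

2


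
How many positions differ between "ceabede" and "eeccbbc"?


Comparing "ceabede" and "eeccbbc" position by position:
  Position 0: 'c' vs 'e' => DIFFER
  Position 1: 'e' vs 'e' => same
  Position 2: 'a' vs 'c' => DIFFER
  Position 3: 'b' vs 'c' => DIFFER
  Position 4: 'e' vs 'b' => DIFFER
  Position 5: 'd' vs 'b' => DIFFER
  Position 6: 'e' vs 'c' => DIFFER
Positions that differ: 6

6


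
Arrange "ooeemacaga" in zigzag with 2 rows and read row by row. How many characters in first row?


Zigzag "ooeemacaga" into 2 rows:
Placing characters:
  'o' => row 0
  'o' => row 1
  'e' => row 0
  'e' => row 1
  'm' => row 0
  'a' => row 1
  'c' => row 0
  'a' => row 1
  'g' => row 0
  'a' => row 1
Rows:
  Row 0: "oemcg"
  Row 1: "oeaaa"
First row length: 5

5


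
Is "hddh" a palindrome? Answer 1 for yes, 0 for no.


Input: hddh
Reversed: hddh
  Compare pos 0 ('h') with pos 3 ('h'): match
  Compare pos 1 ('d') with pos 2 ('d'): match
Result: palindrome

1


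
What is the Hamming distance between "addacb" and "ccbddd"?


Comparing "addacb" and "ccbddd" position by position:
  Position 0: 'a' vs 'c' => differ
  Position 1: 'd' vs 'c' => differ
  Position 2: 'd' vs 'b' => differ
  Position 3: 'a' vs 'd' => differ
  Position 4: 'c' vs 'd' => differ
  Position 5: 'b' vs 'd' => differ
Total differences (Hamming distance): 6

6


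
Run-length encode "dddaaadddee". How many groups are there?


Input: dddaaadddee
Scanning for consecutive runs:
  Group 1: 'd' x 3 (positions 0-2)
  Group 2: 'a' x 3 (positions 3-5)
  Group 3: 'd' x 3 (positions 6-8)
  Group 4: 'e' x 2 (positions 9-10)
Total groups: 4

4


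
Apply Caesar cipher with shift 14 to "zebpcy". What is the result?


Caesar cipher: shift "zebpcy" by 14
  'z' (pos 25) + 14 = pos 13 = 'n'
  'e' (pos 4) + 14 = pos 18 = 's'
  'b' (pos 1) + 14 = pos 15 = 'p'
  'p' (pos 15) + 14 = pos 3 = 'd'
  'c' (pos 2) + 14 = pos 16 = 'q'
  'y' (pos 24) + 14 = pos 12 = 'm'
Result: nspdqm

nspdqm


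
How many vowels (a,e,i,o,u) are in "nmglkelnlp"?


Input: nmglkelnlp
Checking each character:
  'n' at position 0: consonant
  'm' at position 1: consonant
  'g' at position 2: consonant
  'l' at position 3: consonant
  'k' at position 4: consonant
  'e' at position 5: vowel (running total: 1)
  'l' at position 6: consonant
  'n' at position 7: consonant
  'l' at position 8: consonant
  'p' at position 9: consonant
Total vowels: 1

1


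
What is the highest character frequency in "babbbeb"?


Input: babbbeb
Character counts:
  'a': 1
  'b': 5
  'e': 1
Maximum frequency: 5

5


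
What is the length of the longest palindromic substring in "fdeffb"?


Input: "fdeffb"
Checking substrings for palindromes:
  [3:5] "ff" (len 2) => palindrome
Longest palindromic substring: "ff" with length 2

2


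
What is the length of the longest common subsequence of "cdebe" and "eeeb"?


LCS of "cdebe" and "eeeb"
DP table:
           e    e    e    b
      0    0    0    0    0
  c   0    0    0    0    0
  d   0    0    0    0    0
  e   0    1    1    1    1
  b   0    1    1    1    2
  e   0    1    2    2    2
LCS length = dp[5][4] = 2

2


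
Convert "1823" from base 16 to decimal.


Input: "1823" in base 16
Positional expansion:
  Digit '1' (value 1) x 16^3 = 4096
  Digit '8' (value 8) x 16^2 = 2048
  Digit '2' (value 2) x 16^1 = 32
  Digit '3' (value 3) x 16^0 = 3
Sum = 6179

6179


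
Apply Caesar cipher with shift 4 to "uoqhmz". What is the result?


Caesar cipher: shift "uoqhmz" by 4
  'u' (pos 20) + 4 = pos 24 = 'y'
  'o' (pos 14) + 4 = pos 18 = 's'
  'q' (pos 16) + 4 = pos 20 = 'u'
  'h' (pos 7) + 4 = pos 11 = 'l'
  'm' (pos 12) + 4 = pos 16 = 'q'
  'z' (pos 25) + 4 = pos 3 = 'd'
Result: ysulqd

ysulqd


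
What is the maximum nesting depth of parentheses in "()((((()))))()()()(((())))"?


Input: "()((((()))))()()()(((())))"
Tracking depth:
  Position 0 '(': depth becomes 1
  Position 1 ')': depth becomes 0
  Position 2 '(': depth becomes 1
  Position 3 '(': depth becomes 2
  Position 4 '(': depth becomes 3
  Position 5 '(': depth becomes 4
  Position 6 '(': depth becomes 5
  Position 7 ')': depth becomes 4
  Position 8 ')': depth becomes 3
  Position 9 ')': depth becomes 2
  Position 10 ')': depth becomes 1
  Position 11 ')': depth becomes 0
  Position 12 '(': depth becomes 1
  Position 13 ')': depth becomes 0
  Position 14 '(': depth becomes 1
  Position 15 ')': depth becomes 0
  Position 16 '(': depth becomes 1
  Position 17 ')': depth becomes 0
  Position 18 '(': depth becomes 1
  Position 19 '(': depth becomes 2
  Position 20 '(': depth becomes 3
  Position 21 '(': depth becomes 4
  Position 22 ')': depth becomes 3
  Position 23 ')': depth becomes 2
  Position 24 ')': depth becomes 1
  Position 25 ')': depth becomes 0
Maximum depth reached: 5

5


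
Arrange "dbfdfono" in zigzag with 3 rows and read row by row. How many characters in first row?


Zigzag "dbfdfono" into 3 rows:
Placing characters:
  'd' => row 0
  'b' => row 1
  'f' => row 2
  'd' => row 1
  'f' => row 0
  'o' => row 1
  'n' => row 2
  'o' => row 1
Rows:
  Row 0: "df"
  Row 1: "bdoo"
  Row 2: "fn"
First row length: 2

2


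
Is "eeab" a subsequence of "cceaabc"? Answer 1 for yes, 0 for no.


Check if "eeab" is a subsequence of "cceaabc"
Greedy scan:
  Position 0 ('c'): no match needed
  Position 1 ('c'): no match needed
  Position 2 ('e'): matches sub[0] = 'e'
  Position 3 ('a'): no match needed
  Position 4 ('a'): no match needed
  Position 5 ('b'): no match needed
  Position 6 ('c'): no match needed
Only matched 1/4 characters => not a subsequence

0


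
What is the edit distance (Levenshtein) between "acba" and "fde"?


Computing edit distance: "acba" -> "fde"
DP table:
           f    d    e
      0    1    2    3
  a   1    1    2    3
  c   2    2    2    3
  b   3    3    3    3
  a   4    4    4    4
Edit distance = dp[4][3] = 4

4


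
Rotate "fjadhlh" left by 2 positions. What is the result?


Input: "fjadhlh", rotate left by 2
First 2 characters: "fj"
Remaining characters: "adhlh"
Concatenate remaining + first: "adhlh" + "fj" = "adhlhfj"

adhlhfj


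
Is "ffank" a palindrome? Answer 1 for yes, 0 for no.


Input: ffank
Reversed: knaff
  Compare pos 0 ('f') with pos 4 ('k'): MISMATCH
  Compare pos 1 ('f') with pos 3 ('n'): MISMATCH
Result: not a palindrome

0


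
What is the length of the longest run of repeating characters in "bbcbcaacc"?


Input: "bbcbcaacc"
Scanning for longest run:
  Position 1 ('b'): continues run of 'b', length=2
  Position 2 ('c'): new char, reset run to 1
  Position 3 ('b'): new char, reset run to 1
  Position 4 ('c'): new char, reset run to 1
  Position 5 ('a'): new char, reset run to 1
  Position 6 ('a'): continues run of 'a', length=2
  Position 7 ('c'): new char, reset run to 1
  Position 8 ('c'): continues run of 'c', length=2
Longest run: 'b' with length 2

2


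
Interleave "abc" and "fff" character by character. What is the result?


Interleaving "abc" and "fff":
  Position 0: 'a' from first, 'f' from second => "af"
  Position 1: 'b' from first, 'f' from second => "bf"
  Position 2: 'c' from first, 'f' from second => "cf"
Result: afbfcf

afbfcf


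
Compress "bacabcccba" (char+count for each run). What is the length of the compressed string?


Input: bacabcccba
Runs:
  'b' x 1 => "b1"
  'a' x 1 => "a1"
  'c' x 1 => "c1"
  'a' x 1 => "a1"
  'b' x 1 => "b1"
  'c' x 3 => "c3"
  'b' x 1 => "b1"
  'a' x 1 => "a1"
Compressed: "b1a1c1a1b1c3b1a1"
Compressed length: 16

16


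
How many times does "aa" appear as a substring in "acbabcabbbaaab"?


Searching for "aa" in "acbabcabbbaaab"
Scanning each position:
  Position 0: "ac" => no
  Position 1: "cb" => no
  Position 2: "ba" => no
  Position 3: "ab" => no
  Position 4: "bc" => no
  Position 5: "ca" => no
  Position 6: "ab" => no
  Position 7: "bb" => no
  Position 8: "bb" => no
  Position 9: "ba" => no
  Position 10: "aa" => MATCH
  Position 11: "aa" => MATCH
  Position 12: "ab" => no
Total occurrences: 2

2


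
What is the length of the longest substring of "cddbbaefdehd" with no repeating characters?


Input: "cddbbaefdehd"
Sliding window (track last position of each char):
  Position 0 ('c'): window [0,0] length 1 -- new best
  Position 1 ('d'): window [0,1] length 2 -- new best
  Position 2 ('d'): repeat (last at 1), move window start to 2
  Position 2 ('d'): window [2,2] length 1
  Position 3 ('b'): window [2,3] length 2
  Position 4 ('b'): repeat (last at 3), move window start to 4
  Position 4 ('b'): window [4,4] length 1
  Position 5 ('a'): window [4,5] length 2
  Position 6 ('e'): window [4,6] length 3 -- new best
  Position 7 ('f'): window [4,7] length 4 -- new best
  Position 8 ('d'): window [4,8] length 5 -- new best
  Position 9 ('e'): repeat (last at 6), move window start to 7
  Position 9 ('e'): window [7,9] length 3
  Position 10 ('h'): window [7,10] length 4
  Position 11 ('d'): repeat (last at 8), move window start to 9
  Position 11 ('d'): window [9,11] length 3
Longest substring with no repeats: "baefd" with length 5

5


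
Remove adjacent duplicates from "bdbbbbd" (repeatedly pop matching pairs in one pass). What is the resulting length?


Input: bdbbbbd
Stack-based adjacent duplicate removal:
  Read 'b': push. Stack: b
  Read 'd': push. Stack: bd
  Read 'b': push. Stack: bdb
  Read 'b': matches stack top 'b' => pop. Stack: bd
  Read 'b': push. Stack: bdb
  Read 'b': matches stack top 'b' => pop. Stack: bd
  Read 'd': matches stack top 'd' => pop. Stack: b
Final stack: "b" (length 1)

1


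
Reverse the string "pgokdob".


Input: pgokdob
Reading characters right to left:
  Position 6: 'b'
  Position 5: 'o'
  Position 4: 'd'
  Position 3: 'k'
  Position 2: 'o'
  Position 1: 'g'
  Position 0: 'p'
Reversed: bodkogp

bodkogp


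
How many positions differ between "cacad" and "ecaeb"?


Comparing "cacad" and "ecaeb" position by position:
  Position 0: 'c' vs 'e' => DIFFER
  Position 1: 'a' vs 'c' => DIFFER
  Position 2: 'c' vs 'a' => DIFFER
  Position 3: 'a' vs 'e' => DIFFER
  Position 4: 'd' vs 'b' => DIFFER
Positions that differ: 5

5


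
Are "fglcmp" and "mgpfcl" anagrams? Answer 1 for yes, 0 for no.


Strings: "fglcmp", "mgpfcl"
Sorted first:  cfglmp
Sorted second: cfglmp
Sorted forms match => anagrams

1


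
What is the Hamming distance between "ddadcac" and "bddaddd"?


Comparing "ddadcac" and "bddaddd" position by position:
  Position 0: 'd' vs 'b' => differ
  Position 1: 'd' vs 'd' => same
  Position 2: 'a' vs 'd' => differ
  Position 3: 'd' vs 'a' => differ
  Position 4: 'c' vs 'd' => differ
  Position 5: 'a' vs 'd' => differ
  Position 6: 'c' vs 'd' => differ
Total differences (Hamming distance): 6

6


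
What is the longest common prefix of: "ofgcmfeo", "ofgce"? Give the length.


Words: ofgcmfeo, ofgce
  Position 0: all 'o' => match
  Position 1: all 'f' => match
  Position 2: all 'g' => match
  Position 3: all 'c' => match
  Position 4: ('m', 'e') => mismatch, stop
LCP = "ofgc" (length 4)

4


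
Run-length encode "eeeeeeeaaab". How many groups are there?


Input: eeeeeeeaaab
Scanning for consecutive runs:
  Group 1: 'e' x 7 (positions 0-6)
  Group 2: 'a' x 3 (positions 7-9)
  Group 3: 'b' x 1 (positions 10-10)
Total groups: 3

3


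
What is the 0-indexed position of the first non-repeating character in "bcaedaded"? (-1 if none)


Input: bcaedaded
Character frequencies:
  'a': 2
  'b': 1
  'c': 1
  'd': 3
  'e': 2
Scanning left to right for freq == 1:
  Position 0 ('b'): unique! => answer = 0

0


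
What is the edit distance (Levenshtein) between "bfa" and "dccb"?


Computing edit distance: "bfa" -> "dccb"
DP table:
           d    c    c    b
      0    1    2    3    4
  b   1    1    2    3    3
  f   2    2    2    3    4
  a   3    3    3    3    4
Edit distance = dp[3][4] = 4

4


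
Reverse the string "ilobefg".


Input: ilobefg
Reading characters right to left:
  Position 6: 'g'
  Position 5: 'f'
  Position 4: 'e'
  Position 3: 'b'
  Position 2: 'o'
  Position 1: 'l'
  Position 0: 'i'
Reversed: gfeboli

gfeboli


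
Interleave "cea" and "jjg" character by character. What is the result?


Interleaving "cea" and "jjg":
  Position 0: 'c' from first, 'j' from second => "cj"
  Position 1: 'e' from first, 'j' from second => "ej"
  Position 2: 'a' from first, 'g' from second => "ag"
Result: cjejag

cjejag


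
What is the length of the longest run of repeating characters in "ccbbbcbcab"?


Input: "ccbbbcbcab"
Scanning for longest run:
  Position 1 ('c'): continues run of 'c', length=2
  Position 2 ('b'): new char, reset run to 1
  Position 3 ('b'): continues run of 'b', length=2
  Position 4 ('b'): continues run of 'b', length=3
  Position 5 ('c'): new char, reset run to 1
  Position 6 ('b'): new char, reset run to 1
  Position 7 ('c'): new char, reset run to 1
  Position 8 ('a'): new char, reset run to 1
  Position 9 ('b'): new char, reset run to 1
Longest run: 'b' with length 3

3


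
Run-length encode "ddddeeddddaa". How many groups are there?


Input: ddddeeddddaa
Scanning for consecutive runs:
  Group 1: 'd' x 4 (positions 0-3)
  Group 2: 'e' x 2 (positions 4-5)
  Group 3: 'd' x 4 (positions 6-9)
  Group 4: 'a' x 2 (positions 10-11)
Total groups: 4

4


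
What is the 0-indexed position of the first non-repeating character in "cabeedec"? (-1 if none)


Input: cabeedec
Character frequencies:
  'a': 1
  'b': 1
  'c': 2
  'd': 1
  'e': 3
Scanning left to right for freq == 1:
  Position 0 ('c'): freq=2, skip
  Position 1 ('a'): unique! => answer = 1

1


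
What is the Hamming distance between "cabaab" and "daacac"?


Comparing "cabaab" and "daacac" position by position:
  Position 0: 'c' vs 'd' => differ
  Position 1: 'a' vs 'a' => same
  Position 2: 'b' vs 'a' => differ
  Position 3: 'a' vs 'c' => differ
  Position 4: 'a' vs 'a' => same
  Position 5: 'b' vs 'c' => differ
Total differences (Hamming distance): 4

4


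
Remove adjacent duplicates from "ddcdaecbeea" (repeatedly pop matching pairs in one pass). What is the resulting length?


Input: ddcdaecbeea
Stack-based adjacent duplicate removal:
  Read 'd': push. Stack: d
  Read 'd': matches stack top 'd' => pop. Stack: (empty)
  Read 'c': push. Stack: c
  Read 'd': push. Stack: cd
  Read 'a': push. Stack: cda
  Read 'e': push. Stack: cdae
  Read 'c': push. Stack: cdaec
  Read 'b': push. Stack: cdaecb
  Read 'e': push. Stack: cdaecbe
  Read 'e': matches stack top 'e' => pop. Stack: cdaecb
  Read 'a': push. Stack: cdaecba
Final stack: "cdaecba" (length 7)

7


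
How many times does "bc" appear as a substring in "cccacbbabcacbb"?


Searching for "bc" in "cccacbbabcacbb"
Scanning each position:
  Position 0: "cc" => no
  Position 1: "cc" => no
  Position 2: "ca" => no
  Position 3: "ac" => no
  Position 4: "cb" => no
  Position 5: "bb" => no
  Position 6: "ba" => no
  Position 7: "ab" => no
  Position 8: "bc" => MATCH
  Position 9: "ca" => no
  Position 10: "ac" => no
  Position 11: "cb" => no
  Position 12: "bb" => no
Total occurrences: 1

1


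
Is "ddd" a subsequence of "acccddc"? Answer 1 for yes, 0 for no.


Check if "ddd" is a subsequence of "acccddc"
Greedy scan:
  Position 0 ('a'): no match needed
  Position 1 ('c'): no match needed
  Position 2 ('c'): no match needed
  Position 3 ('c'): no match needed
  Position 4 ('d'): matches sub[0] = 'd'
  Position 5 ('d'): matches sub[1] = 'd'
  Position 6 ('c'): no match needed
Only matched 2/3 characters => not a subsequence

0


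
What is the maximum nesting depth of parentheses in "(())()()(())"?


Input: "(())()()(())"
Tracking depth:
  Position 0 '(': depth becomes 1
  Position 1 '(': depth becomes 2
  Position 2 ')': depth becomes 1
  Position 3 ')': depth becomes 0
  Position 4 '(': depth becomes 1
  Position 5 ')': depth becomes 0
  Position 6 '(': depth becomes 1
  Position 7 ')': depth becomes 0
  Position 8 '(': depth becomes 1
  Position 9 '(': depth becomes 2
  Position 10 ')': depth becomes 1
  Position 11 ')': depth becomes 0
Maximum depth reached: 2

2


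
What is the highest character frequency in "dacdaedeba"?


Input: dacdaedeba
Character counts:
  'a': 3
  'b': 1
  'c': 1
  'd': 3
  'e': 2
Maximum frequency: 3

3


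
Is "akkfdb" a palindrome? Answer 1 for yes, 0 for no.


Input: akkfdb
Reversed: bdfkka
  Compare pos 0 ('a') with pos 5 ('b'): MISMATCH
  Compare pos 1 ('k') with pos 4 ('d'): MISMATCH
  Compare pos 2 ('k') with pos 3 ('f'): MISMATCH
Result: not a palindrome

0


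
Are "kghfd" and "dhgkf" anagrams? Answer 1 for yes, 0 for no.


Strings: "kghfd", "dhgkf"
Sorted first:  dfghk
Sorted second: dfghk
Sorted forms match => anagrams

1


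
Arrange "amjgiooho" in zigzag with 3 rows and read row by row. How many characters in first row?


Zigzag "amjgiooho" into 3 rows:
Placing characters:
  'a' => row 0
  'm' => row 1
  'j' => row 2
  'g' => row 1
  'i' => row 0
  'o' => row 1
  'o' => row 2
  'h' => row 1
  'o' => row 0
Rows:
  Row 0: "aio"
  Row 1: "mgoh"
  Row 2: "jo"
First row length: 3

3


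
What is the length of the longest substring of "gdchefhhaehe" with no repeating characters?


Input: "gdchefhhaehe"
Sliding window (track last position of each char):
  Position 0 ('g'): window [0,0] length 1 -- new best
  Position 1 ('d'): window [0,1] length 2 -- new best
  Position 2 ('c'): window [0,2] length 3 -- new best
  Position 3 ('h'): window [0,3] length 4 -- new best
  Position 4 ('e'): window [0,4] length 5 -- new best
  Position 5 ('f'): window [0,5] length 6 -- new best
  Position 6 ('h'): repeat (last at 3), move window start to 4
  Position 6 ('h'): window [4,6] length 3
  Position 7 ('h'): repeat (last at 6), move window start to 7
  Position 7 ('h'): window [7,7] length 1
  Position 8 ('a'): window [7,8] length 2
  Position 9 ('e'): window [7,9] length 3
  Position 10 ('h'): repeat (last at 7), move window start to 8
  Position 10 ('h'): window [8,10] length 3
  Position 11 ('e'): repeat (last at 9), move window start to 10
  Position 11 ('e'): window [10,11] length 2
Longest substring with no repeats: "gdchef" with length 6

6


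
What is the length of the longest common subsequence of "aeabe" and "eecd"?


LCS of "aeabe" and "eecd"
DP table:
           e    e    c    d
      0    0    0    0    0
  a   0    0    0    0    0
  e   0    1    1    1    1
  a   0    1    1    1    1
  b   0    1    1    1    1
  e   0    1    2    2    2
LCS length = dp[5][4] = 2

2


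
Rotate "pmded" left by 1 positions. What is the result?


Input: "pmded", rotate left by 1
First 1 characters: "p"
Remaining characters: "mded"
Concatenate remaining + first: "mded" + "p" = "mdedp"

mdedp


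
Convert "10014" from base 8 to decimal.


Input: "10014" in base 8
Positional expansion:
  Digit '1' (value 1) x 8^4 = 4096
  Digit '0' (value 0) x 8^3 = 0
  Digit '0' (value 0) x 8^2 = 0
  Digit '1' (value 1) x 8^1 = 8
  Digit '4' (value 4) x 8^0 = 4
Sum = 4108

4108


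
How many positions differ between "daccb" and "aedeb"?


Comparing "daccb" and "aedeb" position by position:
  Position 0: 'd' vs 'a' => DIFFER
  Position 1: 'a' vs 'e' => DIFFER
  Position 2: 'c' vs 'd' => DIFFER
  Position 3: 'c' vs 'e' => DIFFER
  Position 4: 'b' vs 'b' => same
Positions that differ: 4

4


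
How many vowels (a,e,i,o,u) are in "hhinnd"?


Input: hhinnd
Checking each character:
  'h' at position 0: consonant
  'h' at position 1: consonant
  'i' at position 2: vowel (running total: 1)
  'n' at position 3: consonant
  'n' at position 4: consonant
  'd' at position 5: consonant
Total vowels: 1

1


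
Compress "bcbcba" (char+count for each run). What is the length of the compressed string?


Input: bcbcba
Runs:
  'b' x 1 => "b1"
  'c' x 1 => "c1"
  'b' x 1 => "b1"
  'c' x 1 => "c1"
  'b' x 1 => "b1"
  'a' x 1 => "a1"
Compressed: "b1c1b1c1b1a1"
Compressed length: 12

12


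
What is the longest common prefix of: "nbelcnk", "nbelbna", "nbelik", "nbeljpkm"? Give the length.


Words: nbelcnk, nbelbna, nbelik, nbeljpkm
  Position 0: all 'n' => match
  Position 1: all 'b' => match
  Position 2: all 'e' => match
  Position 3: all 'l' => match
  Position 4: ('c', 'b', 'i', 'j') => mismatch, stop
LCP = "nbel" (length 4)

4


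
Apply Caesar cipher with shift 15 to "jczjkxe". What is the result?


Caesar cipher: shift "jczjkxe" by 15
  'j' (pos 9) + 15 = pos 24 = 'y'
  'c' (pos 2) + 15 = pos 17 = 'r'
  'z' (pos 25) + 15 = pos 14 = 'o'
  'j' (pos 9) + 15 = pos 24 = 'y'
  'k' (pos 10) + 15 = pos 25 = 'z'
  'x' (pos 23) + 15 = pos 12 = 'm'
  'e' (pos 4) + 15 = pos 19 = 't'
Result: yroyzmt

yroyzmt


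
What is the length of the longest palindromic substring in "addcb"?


Input: "addcb"
Checking substrings for palindromes:
  [1:3] "dd" (len 2) => palindrome
Longest palindromic substring: "dd" with length 2

2


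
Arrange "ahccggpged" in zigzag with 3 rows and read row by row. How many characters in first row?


Zigzag "ahccggpged" into 3 rows:
Placing characters:
  'a' => row 0
  'h' => row 1
  'c' => row 2
  'c' => row 1
  'g' => row 0
  'g' => row 1
  'p' => row 2
  'g' => row 1
  'e' => row 0
  'd' => row 1
Rows:
  Row 0: "age"
  Row 1: "hcggd"
  Row 2: "cp"
First row length: 3

3


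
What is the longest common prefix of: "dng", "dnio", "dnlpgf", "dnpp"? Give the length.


Words: dng, dnio, dnlpgf, dnpp
  Position 0: all 'd' => match
  Position 1: all 'n' => match
  Position 2: ('g', 'i', 'l', 'p') => mismatch, stop
LCP = "dn" (length 2)

2


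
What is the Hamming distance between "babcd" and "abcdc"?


Comparing "babcd" and "abcdc" position by position:
  Position 0: 'b' vs 'a' => differ
  Position 1: 'a' vs 'b' => differ
  Position 2: 'b' vs 'c' => differ
  Position 3: 'c' vs 'd' => differ
  Position 4: 'd' vs 'c' => differ
Total differences (Hamming distance): 5

5


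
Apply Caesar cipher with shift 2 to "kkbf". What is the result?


Caesar cipher: shift "kkbf" by 2
  'k' (pos 10) + 2 = pos 12 = 'm'
  'k' (pos 10) + 2 = pos 12 = 'm'
  'b' (pos 1) + 2 = pos 3 = 'd'
  'f' (pos 5) + 2 = pos 7 = 'h'
Result: mmdh

mmdh


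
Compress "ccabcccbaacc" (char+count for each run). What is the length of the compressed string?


Input: ccabcccbaacc
Runs:
  'c' x 2 => "c2"
  'a' x 1 => "a1"
  'b' x 1 => "b1"
  'c' x 3 => "c3"
  'b' x 1 => "b1"
  'a' x 2 => "a2"
  'c' x 2 => "c2"
Compressed: "c2a1b1c3b1a2c2"
Compressed length: 14

14


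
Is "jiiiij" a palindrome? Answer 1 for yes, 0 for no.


Input: jiiiij
Reversed: jiiiij
  Compare pos 0 ('j') with pos 5 ('j'): match
  Compare pos 1 ('i') with pos 4 ('i'): match
  Compare pos 2 ('i') with pos 3 ('i'): match
Result: palindrome

1


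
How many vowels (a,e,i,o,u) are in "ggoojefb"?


Input: ggoojefb
Checking each character:
  'g' at position 0: consonant
  'g' at position 1: consonant
  'o' at position 2: vowel (running total: 1)
  'o' at position 3: vowel (running total: 2)
  'j' at position 4: consonant
  'e' at position 5: vowel (running total: 3)
  'f' at position 6: consonant
  'b' at position 7: consonant
Total vowels: 3

3


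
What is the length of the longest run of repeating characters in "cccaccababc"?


Input: "cccaccababc"
Scanning for longest run:
  Position 1 ('c'): continues run of 'c', length=2
  Position 2 ('c'): continues run of 'c', length=3
  Position 3 ('a'): new char, reset run to 1
  Position 4 ('c'): new char, reset run to 1
  Position 5 ('c'): continues run of 'c', length=2
  Position 6 ('a'): new char, reset run to 1
  Position 7 ('b'): new char, reset run to 1
  Position 8 ('a'): new char, reset run to 1
  Position 9 ('b'): new char, reset run to 1
  Position 10 ('c'): new char, reset run to 1
Longest run: 'c' with length 3

3


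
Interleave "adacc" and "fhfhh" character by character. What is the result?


Interleaving "adacc" and "fhfhh":
  Position 0: 'a' from first, 'f' from second => "af"
  Position 1: 'd' from first, 'h' from second => "dh"
  Position 2: 'a' from first, 'f' from second => "af"
  Position 3: 'c' from first, 'h' from second => "ch"
  Position 4: 'c' from first, 'h' from second => "ch"
Result: afdhafchch

afdhafchch
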